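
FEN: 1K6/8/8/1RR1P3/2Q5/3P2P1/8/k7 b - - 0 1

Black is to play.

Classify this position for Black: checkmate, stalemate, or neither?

Black to move; black king on a1.
In check: no.
King squares — b1: attacked by Rb5; a2: attacked by Qc4; b2: attacked by Rb5.
Legal moves for Black: none.
Not in check and no legal moves → stalemate.

stalemate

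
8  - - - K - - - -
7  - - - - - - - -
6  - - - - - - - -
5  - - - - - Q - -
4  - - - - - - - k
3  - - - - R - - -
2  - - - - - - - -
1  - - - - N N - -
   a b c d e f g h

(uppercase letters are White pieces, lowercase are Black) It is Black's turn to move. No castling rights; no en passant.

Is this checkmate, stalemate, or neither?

stalemate

Black to move; black king on h4.
In check: no.
King squares — g3: attacked by Nf1; h3: attacked by Re3; g4: attacked by Qf5; g5: attacked by Qf5; h5: attacked by Qf5.
Legal moves for Black: none.
Not in check and no legal moves → stalemate.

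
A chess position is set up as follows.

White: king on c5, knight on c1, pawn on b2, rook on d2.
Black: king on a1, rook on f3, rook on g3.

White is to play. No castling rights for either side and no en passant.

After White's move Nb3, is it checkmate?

no

After Nb3: black king on a1; in check: yes, from the white knight on b3.
Black has 3 legal replies: Ka2, Kb1, Rxb3.
In check but a legal move exists → not checkmate.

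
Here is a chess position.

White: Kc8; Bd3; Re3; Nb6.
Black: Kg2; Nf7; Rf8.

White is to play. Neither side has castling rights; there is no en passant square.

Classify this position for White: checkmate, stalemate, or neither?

White to move; white king on c8.
In check: yes, from the black rook on f8.
King squares — b7: available; c7: available; d7: available; b8: attacked by Rf8; d8: attacked by Nf7.
Legal moves for White: Kd7, Kc7, Kb7, Re8.
White is in check but has 4 legal moves → neither.

neither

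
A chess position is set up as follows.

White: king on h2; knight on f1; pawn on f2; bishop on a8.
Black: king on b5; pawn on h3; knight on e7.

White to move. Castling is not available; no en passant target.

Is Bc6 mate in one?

no

After Bc6: black king on b5; in check: yes, from the white bishop on c6.
Black has 8 legal replies: Kxc6, Kb6, Ka6, Kc5, Ka5, Kc4, Kb4, Nxc6.
In check but a legal move exists → not checkmate.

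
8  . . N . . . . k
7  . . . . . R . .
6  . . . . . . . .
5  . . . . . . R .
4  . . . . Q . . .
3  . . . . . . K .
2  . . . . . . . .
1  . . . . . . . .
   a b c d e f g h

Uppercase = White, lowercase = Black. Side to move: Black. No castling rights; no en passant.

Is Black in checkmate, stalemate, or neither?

Black to move; black king on h8.
In check: no.
King squares — g7: attacked by Rg5; h7: attacked by Qe4; g8: attacked by Rg5.
Legal moves for Black: none.
Not in check and no legal moves → stalemate.

stalemate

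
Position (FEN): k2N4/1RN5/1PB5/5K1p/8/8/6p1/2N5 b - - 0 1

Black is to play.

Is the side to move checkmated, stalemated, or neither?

Black to move; black king on a8.
In check: yes, from the white knight on c7.
King squares — a7: attacked by Pb6; b7: attacked by Bc6; b8: attacked by Rb7.
Legal moves for Black: none.
In check with no legal moves → checkmate.

checkmate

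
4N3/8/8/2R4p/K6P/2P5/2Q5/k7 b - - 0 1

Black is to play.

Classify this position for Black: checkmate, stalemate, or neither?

Black to move; black king on a1.
In check: no.
King squares — b1: attacked by Qc2; a2: attacked by Qc2; b2: attacked by Qc2.
Legal moves for Black: none.
Not in check and no legal moves → stalemate.

stalemate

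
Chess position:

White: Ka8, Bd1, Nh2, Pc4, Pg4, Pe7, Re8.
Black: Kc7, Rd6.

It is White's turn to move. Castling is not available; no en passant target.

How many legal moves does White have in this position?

White to move; king on a8.
In check: no.
Legal moves: Rh8, Rg8, Rf8, Rd8, Rc8+, Rb8, Ka7, Nf3, Nf1, Ba4, Bf3, Bb3, Be2, Bc2, g5, c5.
Count: 16.

16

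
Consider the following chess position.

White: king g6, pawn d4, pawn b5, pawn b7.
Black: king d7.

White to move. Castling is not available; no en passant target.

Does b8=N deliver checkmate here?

After b8=N: black king on d7; in check: yes, from the white knight on b8.
Black has 7 legal replies: Ke8, Kd8, Kc8, Ke7, Kc7, Ke6, Kd6.
In check but a legal move exists → not checkmate.

no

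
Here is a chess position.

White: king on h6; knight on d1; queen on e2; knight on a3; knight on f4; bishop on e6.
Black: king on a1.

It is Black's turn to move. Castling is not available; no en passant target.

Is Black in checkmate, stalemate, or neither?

stalemate

Black to move; black king on a1.
In check: no.
King squares — b1: attacked by Na3; a2: attacked by Qe2; b2: attacked by Nd1.
Legal moves for Black: none.
Not in check and no legal moves → stalemate.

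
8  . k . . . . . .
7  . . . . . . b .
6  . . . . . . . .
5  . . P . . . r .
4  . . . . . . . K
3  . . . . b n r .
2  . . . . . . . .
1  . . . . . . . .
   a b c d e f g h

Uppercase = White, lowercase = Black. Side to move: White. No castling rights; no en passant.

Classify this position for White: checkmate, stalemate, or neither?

White to move; white king on h4.
In check: yes, from the black knight on f3.
King squares — g3: attacked by Rg5; h3: attacked by Rg3; g4: attacked by Rg3; g5: attacked by Be3; h5: attacked by Rg5.
Legal moves for White: none.
In check with no legal moves → checkmate.

checkmate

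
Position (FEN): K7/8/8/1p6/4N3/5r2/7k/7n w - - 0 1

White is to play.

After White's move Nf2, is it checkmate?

no

After Nf2: black king on h2; in check: no.
Black is not in check, so this cannot be checkmate.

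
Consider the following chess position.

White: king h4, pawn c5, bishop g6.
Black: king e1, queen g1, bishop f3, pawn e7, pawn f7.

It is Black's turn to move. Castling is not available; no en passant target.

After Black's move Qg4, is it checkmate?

After Qg4: white king on h4; in check: yes, from the black queen on g4.
King squares — g3: attacked by Qg4; h3: attacked by Qg4; g4: attacked by Bf3; g5: attacked by Qg4; h5: attacked by Qg4.
White has no legal moves → checkmate.

yes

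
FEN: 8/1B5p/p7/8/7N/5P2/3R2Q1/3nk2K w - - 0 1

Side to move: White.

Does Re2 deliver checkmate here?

After Re2: black king on e1; in check: yes, from the white rook on e2.
King squares — d1: own knight; f1: attacked by Qg2; d2: attacked by Re2; e2: attacked by Qg2; f2: attacked by Re2.
Black has no legal moves → checkmate.

yes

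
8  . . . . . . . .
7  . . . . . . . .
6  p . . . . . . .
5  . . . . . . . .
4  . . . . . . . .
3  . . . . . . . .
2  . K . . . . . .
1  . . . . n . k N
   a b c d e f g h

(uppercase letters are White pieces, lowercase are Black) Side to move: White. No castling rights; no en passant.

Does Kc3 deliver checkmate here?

After Kc3: black king on g1; in check: no.
Black is not in check, so this cannot be checkmate.

no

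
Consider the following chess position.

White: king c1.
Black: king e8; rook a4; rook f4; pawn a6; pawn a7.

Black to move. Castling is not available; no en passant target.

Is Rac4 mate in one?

no

After Rac4: white king on c1; in check: yes, from the black rook on c4.
White has 4 legal replies: Kd2, Kb2, Kd1, Kb1.
In check but a legal move exists → not checkmate.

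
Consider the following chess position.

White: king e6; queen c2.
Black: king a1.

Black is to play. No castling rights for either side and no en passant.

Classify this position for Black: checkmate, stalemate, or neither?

Black to move; black king on a1.
In check: no.
King squares — b1: attacked by Qc2; a2: attacked by Qc2; b2: attacked by Qc2.
Legal moves for Black: none.
Not in check and no legal moves → stalemate.

stalemate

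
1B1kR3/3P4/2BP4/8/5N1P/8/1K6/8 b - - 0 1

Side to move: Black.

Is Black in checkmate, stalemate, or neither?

checkmate

Black to move; black king on d8.
In check: yes, from the white rook on e8.
King squares — c7: attacked by Pd6; d7: attacked by Bc6; e7: attacked by Pd6; c8: attacked by Pd7; e8: attacked by Pd7.
Legal moves for Black: none.
In check with no legal moves → checkmate.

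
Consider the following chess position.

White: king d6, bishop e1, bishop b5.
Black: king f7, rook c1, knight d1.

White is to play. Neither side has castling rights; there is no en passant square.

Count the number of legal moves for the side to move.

White to move; king on d6.
In check: no.
Legal moves: Kd7, Ke5, Kd5, Be8+, Bd7, Bc6, Ba6, Bc4+, Ba4, Bd3, Be2, Bf1, Ba5, Bh4, Bb4, Bg3, Bc3, Bf2, Bd2.
Count: 19.

19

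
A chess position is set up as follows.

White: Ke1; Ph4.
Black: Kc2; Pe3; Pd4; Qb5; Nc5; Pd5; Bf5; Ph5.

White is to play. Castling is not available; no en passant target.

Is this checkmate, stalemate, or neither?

stalemate

White to move; white king on e1.
In check: no.
King squares — d1: attacked by Kc2; f1: attacked by Qb5; d2: attacked by Kc2; e2: attacked by Qb5; f2: attacked by Pe3.
Legal moves for White: none.
Not in check and no legal moves → stalemate.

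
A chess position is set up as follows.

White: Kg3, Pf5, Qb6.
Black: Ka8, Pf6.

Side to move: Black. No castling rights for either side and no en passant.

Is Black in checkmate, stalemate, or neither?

Black to move; black king on a8.
In check: no.
King squares — a7: attacked by Qb6; b7: attacked by Qb6; b8: attacked by Qb6.
Legal moves for Black: none.
Not in check and no legal moves → stalemate.

stalemate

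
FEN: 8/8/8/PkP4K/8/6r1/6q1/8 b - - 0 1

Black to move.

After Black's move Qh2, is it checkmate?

After Qh2: white king on h5; in check: yes, from the black queen on h2.
King squares — g4: attacked by Rg3; h4: attacked by Qh2; g5: attacked by Rg3; g6: attacked by Rg3; h6: attacked by Qh2.
White has no legal moves → checkmate.

yes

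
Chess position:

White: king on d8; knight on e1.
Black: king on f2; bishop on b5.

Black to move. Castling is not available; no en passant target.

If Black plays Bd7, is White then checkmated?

no

After Bd7: white king on d8; in check: no.
White is not in check, so this cannot be checkmate.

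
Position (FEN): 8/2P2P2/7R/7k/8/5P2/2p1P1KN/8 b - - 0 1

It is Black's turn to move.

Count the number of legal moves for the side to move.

2

Black to move; king on h5.
In check: yes, from the white rook on h6.
Legal moves: Kxh6, Kg5.
Count: 2.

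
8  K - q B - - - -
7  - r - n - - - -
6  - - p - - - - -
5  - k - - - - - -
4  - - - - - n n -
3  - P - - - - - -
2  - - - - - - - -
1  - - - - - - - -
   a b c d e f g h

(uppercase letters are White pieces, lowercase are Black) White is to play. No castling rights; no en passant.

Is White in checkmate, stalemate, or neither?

checkmate

White to move; white king on a8.
In check: yes, from the black queen on c8.
King squares — a7: attacked by Rb7; b7: attacked by Qc8; b8: attacked by Rb7.
Legal moves for White: none.
In check with no legal moves → checkmate.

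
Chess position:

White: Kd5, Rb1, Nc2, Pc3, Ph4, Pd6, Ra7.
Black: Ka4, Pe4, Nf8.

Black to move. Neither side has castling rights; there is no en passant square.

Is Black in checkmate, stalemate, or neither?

checkmate

Black to move; black king on a4.
In check: yes, from the white rook on a7.
King squares — a3: attacked by Nc2; b3: attacked by Rb1; b4: attacked by Rb1; a5: attacked by Ra7; b5: attacked by Rb1.
Legal moves for Black: none.
In check with no legal moves → checkmate.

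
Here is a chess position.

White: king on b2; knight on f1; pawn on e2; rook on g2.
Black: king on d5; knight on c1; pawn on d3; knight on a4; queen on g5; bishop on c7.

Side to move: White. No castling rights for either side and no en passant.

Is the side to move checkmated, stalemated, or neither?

White to move; white king on b2.
In check: yes, from the black knight on a4.
King squares — a1: available; b1: available; c1: attacked by Qg5; a2: attacked by Nc1; c2: attacked by Pd3; a3: available; b3: attacked by Nc1; c3: attacked by Na4.
Legal moves for White: Ka3, Kb1, Ka1.
White is in check but has 3 legal moves → neither.

neither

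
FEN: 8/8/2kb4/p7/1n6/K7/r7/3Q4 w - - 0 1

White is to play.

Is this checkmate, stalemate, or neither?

White to move; white king on a3.
In check: yes, from the black rook on a2.
Legal moves for White: Kb3.
White is in check but has 1 legal move → neither.

neither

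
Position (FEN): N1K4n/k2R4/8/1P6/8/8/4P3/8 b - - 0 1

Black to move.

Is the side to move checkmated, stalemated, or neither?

neither

Black to move; black king on a7.
In check: yes, from the white rook on d7.
King squares — a6: attacked by Pb5; b6: attacked by Na8; b7: attacked by Rd7; a8: available; b8: attacked by Kc8.
Legal moves for Black: Kxa8.
Black is in check but has 1 legal move → neither.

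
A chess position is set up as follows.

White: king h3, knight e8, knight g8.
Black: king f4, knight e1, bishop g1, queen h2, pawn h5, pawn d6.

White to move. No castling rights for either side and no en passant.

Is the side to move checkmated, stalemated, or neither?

White to move; white king on h3.
In check: yes, from the black queen on h2.
King squares — g2: attacked by Ne1; h2: attacked by Bg1; g3: attacked by Qh2; g4: attacked by Kf4; h4: attacked by Qh2.
Legal moves for White: none.
In check with no legal moves → checkmate.

checkmate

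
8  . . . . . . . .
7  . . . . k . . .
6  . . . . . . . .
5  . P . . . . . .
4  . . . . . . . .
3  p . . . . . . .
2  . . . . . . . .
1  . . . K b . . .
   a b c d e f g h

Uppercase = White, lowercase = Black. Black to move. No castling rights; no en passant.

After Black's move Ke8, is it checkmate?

After Ke8: white king on d1; in check: no.
White is not in check, so this cannot be checkmate.

no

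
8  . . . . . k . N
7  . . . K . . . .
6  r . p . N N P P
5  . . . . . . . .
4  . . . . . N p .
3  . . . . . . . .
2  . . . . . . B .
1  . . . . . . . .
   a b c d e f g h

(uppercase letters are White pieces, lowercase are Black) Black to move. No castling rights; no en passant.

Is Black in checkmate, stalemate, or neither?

checkmate

Black to move; black king on f8.
In check: yes, from the white knight on e6.
King squares — e7: attacked by Kd7; f7: attacked by Pg6; g7: attacked by Ne6; e8: attacked by Nf6; g8: attacked by Nf6.
Legal moves for Black: none.
In check with no legal moves → checkmate.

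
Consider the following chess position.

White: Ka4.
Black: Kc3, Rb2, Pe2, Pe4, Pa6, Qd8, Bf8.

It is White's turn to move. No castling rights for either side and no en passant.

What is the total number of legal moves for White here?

0

White to move; king on a4.
In check: no.
Legal moves: none.
Count: 0.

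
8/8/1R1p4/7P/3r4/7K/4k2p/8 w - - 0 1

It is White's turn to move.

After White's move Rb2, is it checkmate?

no

After Rb2: black king on e2; in check: yes, from the white rook on b2.
Black has 7 legal replies: Kf3, Ke3, Kd3, Kf1, Ke1, Kd1, Rd2.
In check but a legal move exists → not checkmate.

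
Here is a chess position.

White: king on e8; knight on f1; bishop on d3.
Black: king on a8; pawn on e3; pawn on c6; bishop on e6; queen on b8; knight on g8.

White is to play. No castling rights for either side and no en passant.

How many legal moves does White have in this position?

0

White to move; king on e8.
In check: yes, from the black queen on b8.
Legal moves: none.
Count: 0.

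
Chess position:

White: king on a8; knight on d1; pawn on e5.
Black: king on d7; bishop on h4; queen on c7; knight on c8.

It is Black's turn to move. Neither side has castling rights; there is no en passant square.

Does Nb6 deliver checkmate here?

yes

After Nb6: white king on a8; in check: yes, from the black knight on b6.
King squares — a7: attacked by Qc7; b7: attacked by Qc7; b8: attacked by Qc7.
White has no legal moves → checkmate.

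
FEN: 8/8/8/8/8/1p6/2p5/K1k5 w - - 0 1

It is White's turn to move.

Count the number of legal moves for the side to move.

0

White to move; king on a1.
In check: no.
Legal moves: none.
Count: 0.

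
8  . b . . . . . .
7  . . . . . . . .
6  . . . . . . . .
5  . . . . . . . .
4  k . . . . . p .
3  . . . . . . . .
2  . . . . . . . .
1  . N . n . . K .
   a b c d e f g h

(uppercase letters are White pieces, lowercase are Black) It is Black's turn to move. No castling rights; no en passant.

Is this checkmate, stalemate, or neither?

neither

Black to move; black king on a4.
In check: no.
Legal moves for Black: Bc7, Ba7+, Bd6, Be5, Bf4, Bg3, Bh2+, Kb5, Ka5, Kb4, Kb3, Ne3, Nc3, Nf2, Nb2, g3.
Black has 16 legal moves and is not in check → neither.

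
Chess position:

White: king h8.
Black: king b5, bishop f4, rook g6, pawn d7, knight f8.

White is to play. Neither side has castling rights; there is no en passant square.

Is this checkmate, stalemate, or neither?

White to move; white king on h8.
In check: no.
King squares — g7: attacked by Rg6; h7: attacked by Nf8; g8: attacked by Rg6.
Legal moves for White: none.
Not in check and no legal moves → stalemate.

stalemate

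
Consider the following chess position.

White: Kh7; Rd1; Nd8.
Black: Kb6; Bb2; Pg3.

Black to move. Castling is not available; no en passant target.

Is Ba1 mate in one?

After Ba1: white king on h7; in check: no.
White is not in check, so this cannot be checkmate.

no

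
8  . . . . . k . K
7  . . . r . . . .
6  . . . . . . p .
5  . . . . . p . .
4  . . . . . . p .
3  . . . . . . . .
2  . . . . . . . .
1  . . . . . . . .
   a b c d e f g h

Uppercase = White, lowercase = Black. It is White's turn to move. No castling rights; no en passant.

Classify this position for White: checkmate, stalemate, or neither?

stalemate

White to move; white king on h8.
In check: no.
King squares — g7: attacked by Rd7; h7: attacked by Rd7; g8: attacked by Kf8.
Legal moves for White: none.
Not in check and no legal moves → stalemate.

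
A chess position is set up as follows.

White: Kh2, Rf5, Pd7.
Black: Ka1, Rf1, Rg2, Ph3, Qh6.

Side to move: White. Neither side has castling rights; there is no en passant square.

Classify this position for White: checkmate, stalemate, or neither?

White to move; white king on h2.
In check: yes, from the black rook on g2.
King squares — g1: attacked by Rf1; h1: attacked by Rf1; g2: attacked by Ph3; g3: attacked by Rg2; h3: attacked by Qh6.
Legal moves for White: none.
In check with no legal moves → checkmate.

checkmate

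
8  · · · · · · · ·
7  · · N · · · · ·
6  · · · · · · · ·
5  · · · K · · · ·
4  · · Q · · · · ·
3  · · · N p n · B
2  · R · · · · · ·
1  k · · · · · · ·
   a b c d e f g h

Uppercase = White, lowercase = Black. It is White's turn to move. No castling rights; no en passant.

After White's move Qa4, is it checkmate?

After Qa4: black king on a1; in check: yes, from the white queen on a4.
King squares — b1: attacked by Rb2; a2: attacked by Rb2; b2: attacked by Nd3.
Black has no legal moves → checkmate.

yes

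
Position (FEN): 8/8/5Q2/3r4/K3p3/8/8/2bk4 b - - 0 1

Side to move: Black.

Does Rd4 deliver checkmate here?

After Rd4: white king on a4; in check: yes, from the black rook on d4.
White has 4 legal replies: Kb5, Ka5, Kb3, Qxd4+.
In check but a legal move exists → not checkmate.

no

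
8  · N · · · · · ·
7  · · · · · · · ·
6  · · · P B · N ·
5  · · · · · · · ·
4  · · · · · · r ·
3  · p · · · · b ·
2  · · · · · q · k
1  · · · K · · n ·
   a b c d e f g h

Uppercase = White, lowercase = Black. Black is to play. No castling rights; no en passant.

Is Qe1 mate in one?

yes

After Qe1: white king on d1; in check: yes, from the black queen on e1.
King squares — c1: attacked by Qe1; e1: attacked by Bg3; c2: attacked by Pb3; d2: attacked by Qe1; e2: attacked by Qe1.
White has no legal moves → checkmate.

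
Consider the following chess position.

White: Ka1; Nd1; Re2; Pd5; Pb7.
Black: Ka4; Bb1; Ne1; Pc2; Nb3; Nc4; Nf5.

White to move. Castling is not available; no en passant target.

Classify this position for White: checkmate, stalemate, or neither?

White to move; white king on a1.
In check: yes, from the black knight on b3.
King squares — b1: attacked by Pc2; a2: attacked by Bb1; b2: attacked by Nc4.
Legal moves for White: none.
In check with no legal moves → checkmate.

checkmate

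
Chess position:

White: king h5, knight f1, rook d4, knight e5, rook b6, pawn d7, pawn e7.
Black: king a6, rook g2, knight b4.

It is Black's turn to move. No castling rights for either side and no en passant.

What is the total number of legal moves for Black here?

Black to move; king on a6.
In check: yes, from the white rook on b6.
Legal moves: Ka7, Kxb6, Ka5.
Count: 3.

3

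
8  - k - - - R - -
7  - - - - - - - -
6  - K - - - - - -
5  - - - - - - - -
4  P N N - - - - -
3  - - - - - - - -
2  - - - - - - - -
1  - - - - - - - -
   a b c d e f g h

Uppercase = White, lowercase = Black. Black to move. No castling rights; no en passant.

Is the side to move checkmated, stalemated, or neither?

checkmate

Black to move; black king on b8.
In check: yes, from the white rook on f8.
King squares — a7: attacked by Kb6; b7: attacked by Kb6; c7: attacked by Kb6; a8: attacked by Rf8; c8: attacked by Rf8.
Legal moves for Black: none.
In check with no legal moves → checkmate.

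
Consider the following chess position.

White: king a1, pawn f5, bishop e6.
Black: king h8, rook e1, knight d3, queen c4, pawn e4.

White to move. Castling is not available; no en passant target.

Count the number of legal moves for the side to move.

0

White to move; king on a1.
In check: yes, from the black rook on e1.
Legal moves: none.
Count: 0.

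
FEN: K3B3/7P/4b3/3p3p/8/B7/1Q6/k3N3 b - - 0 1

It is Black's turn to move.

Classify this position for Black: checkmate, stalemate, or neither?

Black to move; black king on a1.
In check: yes, from the white queen on b2.
King squares — b1: attacked by Qb2; a2: attacked by Qb2; b2: attacked by Ba3.
Legal moves for Black: none.
In check with no legal moves → checkmate.

checkmate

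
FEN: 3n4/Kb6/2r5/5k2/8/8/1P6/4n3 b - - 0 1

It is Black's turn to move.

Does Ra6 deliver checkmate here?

After Ra6: white king on a7; in check: yes, from the black rook on a6.
White has 1 legal reply: Kb8.
In check but a legal move exists → not checkmate.

no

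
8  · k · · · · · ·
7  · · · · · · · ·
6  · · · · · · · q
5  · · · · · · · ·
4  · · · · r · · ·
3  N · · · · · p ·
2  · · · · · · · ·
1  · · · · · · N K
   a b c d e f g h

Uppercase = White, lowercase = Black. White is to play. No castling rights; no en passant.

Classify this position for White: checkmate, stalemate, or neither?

White to move; white king on h1.
In check: yes, from the black queen on h6.
Legal moves for White: Kg2, Nh3.
White is in check but has 2 legal moves → neither.

neither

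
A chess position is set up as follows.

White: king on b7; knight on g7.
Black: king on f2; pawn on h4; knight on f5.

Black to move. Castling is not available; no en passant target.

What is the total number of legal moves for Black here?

Black to move; king on f2.
In check: no.
Legal moves: Nxg7, Ne7, Nh6, Nd6+, Nd4, Ng3, Ne3, Kg3, Kf3, Ke3, Kg2, Ke2, Kg1, Kf1, Ke1, h3.
Count: 16.

16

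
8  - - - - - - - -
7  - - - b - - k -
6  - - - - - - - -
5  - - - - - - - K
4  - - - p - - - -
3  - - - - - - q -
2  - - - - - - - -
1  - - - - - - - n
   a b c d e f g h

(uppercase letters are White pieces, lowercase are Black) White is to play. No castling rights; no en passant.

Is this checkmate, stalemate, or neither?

White to move; white king on h5.
In check: no.
King squares — g4: attacked by Qg3; h4: attacked by Qg3; g5: attacked by Qg3; g6: attacked by Qg3; h6: attacked by Kg7.
Legal moves for White: none.
Not in check and no legal moves → stalemate.

stalemate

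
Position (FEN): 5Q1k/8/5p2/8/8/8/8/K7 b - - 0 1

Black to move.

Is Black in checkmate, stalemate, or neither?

Black to move; black king on h8.
In check: yes, from the white queen on f8.
Legal moves for Black: Kh7.
Black is in check but has 1 legal move → neither.

neither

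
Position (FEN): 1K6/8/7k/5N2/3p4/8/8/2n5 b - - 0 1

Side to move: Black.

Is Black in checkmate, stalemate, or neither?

Black to move; black king on h6.
In check: yes, from the white knight on f5.
King squares — g5: available; h5: available; g6: available; g7: attacked by Nf5; h7: available.
Legal moves for Black: Kh7, Kg6, Kh5, Kg5.
Black is in check but has 4 legal moves → neither.

neither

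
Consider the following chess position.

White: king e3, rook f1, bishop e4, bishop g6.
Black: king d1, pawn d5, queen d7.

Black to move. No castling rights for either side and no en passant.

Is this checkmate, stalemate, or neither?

checkmate

Black to move; black king on d1.
In check: yes, from the white rook on f1.
King squares — c1: attacked by Rf1; e1: attacked by Rf1; c2: attacked by Be4; d2: attacked by Ke3; e2: attacked by Ke3.
Legal moves for Black: none.
In check with no legal moves → checkmate.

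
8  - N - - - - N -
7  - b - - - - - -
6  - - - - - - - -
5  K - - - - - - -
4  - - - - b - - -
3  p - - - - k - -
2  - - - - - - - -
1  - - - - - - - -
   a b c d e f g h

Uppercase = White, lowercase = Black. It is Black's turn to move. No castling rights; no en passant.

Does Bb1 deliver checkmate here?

After Bb1: white king on a5; in check: no.
White is not in check, so this cannot be checkmate.

no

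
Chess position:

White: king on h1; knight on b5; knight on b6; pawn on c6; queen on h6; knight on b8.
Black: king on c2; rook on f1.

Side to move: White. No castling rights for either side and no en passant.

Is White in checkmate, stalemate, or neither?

White to move; white king on h1.
In check: yes, from the black rook on f1.
Legal moves for White: Kh2, Kg2.
White is in check but has 2 legal moves → neither.

neither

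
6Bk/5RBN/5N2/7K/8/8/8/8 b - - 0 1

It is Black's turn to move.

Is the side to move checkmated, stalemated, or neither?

checkmate

Black to move; black king on h8.
In check: yes, from the white bishop on g7.
King squares — g7: attacked by Rf7; h7: attacked by Nf6; g8: attacked by Nf6.
Legal moves for Black: none.
In check with no legal moves → checkmate.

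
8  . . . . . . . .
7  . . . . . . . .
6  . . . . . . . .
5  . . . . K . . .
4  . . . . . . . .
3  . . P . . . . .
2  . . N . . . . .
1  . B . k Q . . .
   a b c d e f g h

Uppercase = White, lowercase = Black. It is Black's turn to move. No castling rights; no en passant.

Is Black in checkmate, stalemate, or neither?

Black to move; black king on d1.
In check: yes, from the white queen on e1.
King squares — c1: attacked by Qe1; e1: attacked by Nc2; c2: attacked by Bb1; d2: attacked by Qe1; e2: attacked by Qe1.
Legal moves for Black: none.
In check with no legal moves → checkmate.

checkmate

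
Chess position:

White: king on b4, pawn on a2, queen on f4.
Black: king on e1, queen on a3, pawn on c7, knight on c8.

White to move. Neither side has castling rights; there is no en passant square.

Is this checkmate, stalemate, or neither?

neither

White to move; white king on b4.
In check: yes, from the black queen on a3.
King squares — a3: available; b3: attacked by Qa3; c3: attacked by Qa3; a4: attacked by Qa3; c4: available; a5: attacked by Qa3; b5: available; c5: attacked by Qa3.
Legal moves for White: Kb5, Kc4, Kxa3.
White is in check but has 3 legal moves → neither.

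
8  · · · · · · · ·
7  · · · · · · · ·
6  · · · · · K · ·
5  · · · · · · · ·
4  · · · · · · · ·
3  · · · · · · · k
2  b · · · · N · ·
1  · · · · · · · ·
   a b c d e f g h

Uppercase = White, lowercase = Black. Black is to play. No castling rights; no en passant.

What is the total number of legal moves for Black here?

4

Black to move; king on h3.
In check: yes, from the white knight on f2.
Legal moves: Kh4, Kg3, Kh2, Kg2.
Count: 4.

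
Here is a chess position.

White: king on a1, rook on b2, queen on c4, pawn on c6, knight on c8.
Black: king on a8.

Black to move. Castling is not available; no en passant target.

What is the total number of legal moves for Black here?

0

Black to move; king on a8.
In check: no.
Legal moves: none.
Count: 0.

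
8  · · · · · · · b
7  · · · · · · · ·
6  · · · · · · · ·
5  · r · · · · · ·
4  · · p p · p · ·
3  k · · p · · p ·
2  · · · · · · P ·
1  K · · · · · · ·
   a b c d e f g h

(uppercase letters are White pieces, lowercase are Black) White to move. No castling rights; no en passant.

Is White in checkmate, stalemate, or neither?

stalemate

White to move; white king on a1.
In check: no.
King squares — b1: attacked by Rb5; a2: attacked by Ka3; b2: attacked by Ka3.
Legal moves for White: none.
Not in check and no legal moves → stalemate.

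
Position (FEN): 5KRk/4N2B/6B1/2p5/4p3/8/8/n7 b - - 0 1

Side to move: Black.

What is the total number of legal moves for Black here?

0

Black to move; king on h8.
In check: yes, from the white rook on g8.
Legal moves: none.
Count: 0.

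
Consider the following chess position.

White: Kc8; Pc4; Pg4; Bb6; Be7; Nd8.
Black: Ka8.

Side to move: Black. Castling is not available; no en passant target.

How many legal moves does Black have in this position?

Black to move; king on a8.
In check: no.
Legal moves: none.
Count: 0.

0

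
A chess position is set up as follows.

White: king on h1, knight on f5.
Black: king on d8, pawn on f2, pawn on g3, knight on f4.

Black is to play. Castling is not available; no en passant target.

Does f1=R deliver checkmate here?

After f1=R: white king on h1; in check: yes, from the black rook on f1.
King squares — g1: attacked by Rf1; g2: attacked by Nf4; h2: attacked by Pg3.
White has no legal moves → checkmate.

yes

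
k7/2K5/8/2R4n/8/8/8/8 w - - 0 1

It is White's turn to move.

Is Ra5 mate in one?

yes

After Ra5: black king on a8; in check: yes, from the white rook on a5.
King squares — a7: attacked by Ra5; b7: attacked by Kc7; b8: attacked by Kc7.
Black has no legal moves → checkmate.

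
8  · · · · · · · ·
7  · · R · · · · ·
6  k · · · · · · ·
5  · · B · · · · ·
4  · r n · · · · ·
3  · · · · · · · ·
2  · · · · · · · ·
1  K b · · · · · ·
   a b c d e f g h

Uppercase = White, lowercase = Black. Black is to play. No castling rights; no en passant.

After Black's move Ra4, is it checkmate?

After Ra4: white king on a1; in check: yes, from the black rook on a4.
White has 2 legal replies: Kxb1, Ba3.
In check but a legal move exists → not checkmate.

no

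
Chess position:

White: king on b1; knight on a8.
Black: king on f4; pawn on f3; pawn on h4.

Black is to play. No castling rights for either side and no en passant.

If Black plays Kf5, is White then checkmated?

After Kf5: white king on b1; in check: no.
White is not in check, so this cannot be checkmate.

no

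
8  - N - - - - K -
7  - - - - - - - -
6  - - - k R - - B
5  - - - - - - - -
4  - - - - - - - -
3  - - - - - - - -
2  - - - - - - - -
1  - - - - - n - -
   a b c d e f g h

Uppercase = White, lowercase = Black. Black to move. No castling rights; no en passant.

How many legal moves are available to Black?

4

Black to move; king on d6.
In check: yes, from the white rook on e6.
Legal moves: Kc7, Kxe6, Kd5, Kc5.
Count: 4.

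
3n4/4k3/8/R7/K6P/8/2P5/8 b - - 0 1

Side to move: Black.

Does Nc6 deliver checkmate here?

After Nc6: white king on a4; in check: no.
White is not in check, so this cannot be checkmate.

no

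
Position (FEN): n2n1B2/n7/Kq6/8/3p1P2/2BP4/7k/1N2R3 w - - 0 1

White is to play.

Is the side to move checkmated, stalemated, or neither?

checkmate

White to move; white king on a6.
In check: yes, from the black queen on b6.
King squares — a5: attacked by Qb6; b5: attacked by Qb6; b6: attacked by Na8; a7: attacked by Qb6; b7: attacked by Qb6.
Legal moves for White: none.
In check with no legal moves → checkmate.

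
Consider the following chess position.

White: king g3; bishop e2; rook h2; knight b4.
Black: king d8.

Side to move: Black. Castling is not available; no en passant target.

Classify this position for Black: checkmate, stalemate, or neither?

Black to move; black king on d8.
In check: no.
Legal moves for Black: Ke8, Kc8, Ke7, Kd7, Kc7.
Black has 5 legal moves and is not in check → neither.

neither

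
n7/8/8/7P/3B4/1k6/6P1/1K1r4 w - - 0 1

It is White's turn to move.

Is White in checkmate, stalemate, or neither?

White to move; white king on b1.
In check: yes, from the black rook on d1.
King squares — a1: attacked by Rd1; c1: attacked by Rd1; a2: attacked by Kb3; b2: attacked by Kb3; c2: attacked by Kb3.
Legal moves for White: none.
In check with no legal moves → checkmate.

checkmate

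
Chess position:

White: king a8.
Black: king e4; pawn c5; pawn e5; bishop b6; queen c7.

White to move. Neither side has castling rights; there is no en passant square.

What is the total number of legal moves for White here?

0

White to move; king on a8.
In check: no.
Legal moves: none.
Count: 0.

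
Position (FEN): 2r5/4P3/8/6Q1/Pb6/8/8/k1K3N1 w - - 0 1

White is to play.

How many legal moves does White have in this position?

2

White to move; king on c1.
In check: yes, from the black rook on c8.
Legal moves: Kd1, Qc5.
Count: 2.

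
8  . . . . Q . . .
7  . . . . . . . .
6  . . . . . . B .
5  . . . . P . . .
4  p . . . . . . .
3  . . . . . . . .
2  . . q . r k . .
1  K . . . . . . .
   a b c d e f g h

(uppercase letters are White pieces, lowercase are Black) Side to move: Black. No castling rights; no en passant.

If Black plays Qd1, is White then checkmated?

no

After Qd1: white king on a1; in check: yes, from the black queen on d1.
White has 1 legal reply: Bb1.
In check but a legal move exists → not checkmate.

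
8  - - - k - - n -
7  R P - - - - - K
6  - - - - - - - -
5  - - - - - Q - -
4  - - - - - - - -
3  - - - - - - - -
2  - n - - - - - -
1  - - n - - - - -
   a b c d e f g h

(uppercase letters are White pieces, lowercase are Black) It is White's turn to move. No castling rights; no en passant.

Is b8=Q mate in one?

yes

After b8=Q: black king on d8; in check: yes, from the white queen on b8.
King squares — c7: attacked by Ra7; d7: attacked by Qf5; e7: attacked by Ra7; c8: attacked by Qf5; e8: attacked by Qb8.
Black has no legal moves → checkmate.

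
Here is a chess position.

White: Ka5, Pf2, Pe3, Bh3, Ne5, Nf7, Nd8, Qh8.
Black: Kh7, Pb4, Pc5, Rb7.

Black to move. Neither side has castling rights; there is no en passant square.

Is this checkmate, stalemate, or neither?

Black to move; black king on h7.
In check: yes, from the white queen on h8.
King squares — g6: attacked by Ne5; h6: attacked by Nf7; g7: attacked by Qh8; g8: attacked by Qh8; h8: attacked by Nf7.
Legal moves for Black: none.
In check with no legal moves → checkmate.

checkmate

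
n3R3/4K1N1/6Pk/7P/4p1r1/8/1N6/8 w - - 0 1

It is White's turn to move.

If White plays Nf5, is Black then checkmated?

After Nf5: black king on h6; in check: yes, from the white knight on f5.
Black has 2 legal replies: Kxh5, Kg5.
In check but a legal move exists → not checkmate.

no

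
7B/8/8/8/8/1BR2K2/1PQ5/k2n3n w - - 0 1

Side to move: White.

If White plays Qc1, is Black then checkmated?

After Qc1: black king on a1; in check: yes, from the white queen on c1.
King squares — b1: attacked by Qc1; a2: attacked by Bb3; b2: attacked by Qc1.
Black has no legal moves → checkmate.

yes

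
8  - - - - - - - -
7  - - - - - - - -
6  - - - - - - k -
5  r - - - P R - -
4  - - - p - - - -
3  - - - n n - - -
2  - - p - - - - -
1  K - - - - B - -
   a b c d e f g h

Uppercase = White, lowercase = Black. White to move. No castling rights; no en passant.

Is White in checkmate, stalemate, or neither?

White to move; white king on a1.
In check: yes, from the black rook on a5.
King squares — b1: attacked by Pc2; a2: attacked by Ra5; b2: attacked by Nd3.
Legal moves for White: none.
In check with no legal moves → checkmate.

checkmate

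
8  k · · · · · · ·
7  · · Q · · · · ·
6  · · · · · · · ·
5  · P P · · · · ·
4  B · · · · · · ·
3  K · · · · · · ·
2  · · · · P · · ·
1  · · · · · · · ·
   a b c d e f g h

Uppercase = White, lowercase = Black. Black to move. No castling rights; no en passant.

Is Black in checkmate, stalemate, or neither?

Black to move; black king on a8.
In check: no.
King squares — a7: attacked by Qc7; b7: attacked by Qc7; b8: attacked by Qc7.
Legal moves for Black: none.
Not in check and no legal moves → stalemate.

stalemate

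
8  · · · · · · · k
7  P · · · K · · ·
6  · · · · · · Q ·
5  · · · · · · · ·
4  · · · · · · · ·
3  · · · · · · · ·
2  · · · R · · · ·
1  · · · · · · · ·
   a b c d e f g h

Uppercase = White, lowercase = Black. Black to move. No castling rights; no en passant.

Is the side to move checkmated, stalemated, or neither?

stalemate

Black to move; black king on h8.
In check: no.
King squares — g7: attacked by Qg6; h7: attacked by Qg6; g8: attacked by Qg6.
Legal moves for Black: none.
Not in check and no legal moves → stalemate.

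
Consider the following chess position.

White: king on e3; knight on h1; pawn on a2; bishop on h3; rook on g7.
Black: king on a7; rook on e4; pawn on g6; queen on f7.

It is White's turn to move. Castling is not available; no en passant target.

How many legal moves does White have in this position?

White to move; king on e3.
In check: yes, from the black rook on e4.
Legal moves: Kxe4, Kd3, Kd2.
Count: 3.

3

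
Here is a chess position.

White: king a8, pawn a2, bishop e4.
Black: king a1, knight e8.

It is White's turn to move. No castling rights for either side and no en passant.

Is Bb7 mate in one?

no

After Bb7: black king on a1; in check: no.
Black is not in check, so this cannot be checkmate.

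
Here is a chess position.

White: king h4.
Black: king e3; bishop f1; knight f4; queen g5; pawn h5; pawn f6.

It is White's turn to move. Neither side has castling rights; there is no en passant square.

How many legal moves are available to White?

0

White to move; king on h4.
In check: yes, from the black queen on g5.
Legal moves: none.
Count: 0.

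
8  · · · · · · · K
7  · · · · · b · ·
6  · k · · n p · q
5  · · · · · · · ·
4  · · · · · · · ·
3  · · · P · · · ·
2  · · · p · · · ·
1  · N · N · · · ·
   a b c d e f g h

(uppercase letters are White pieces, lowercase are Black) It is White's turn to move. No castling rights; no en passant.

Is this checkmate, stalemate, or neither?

White to move; white king on h8.
In check: yes, from the black queen on h6.
King squares — g7: attacked by Ne6; h7: attacked by Qh6; g8: attacked by Bf7.
Legal moves for White: none.
In check with no legal moves → checkmate.

checkmate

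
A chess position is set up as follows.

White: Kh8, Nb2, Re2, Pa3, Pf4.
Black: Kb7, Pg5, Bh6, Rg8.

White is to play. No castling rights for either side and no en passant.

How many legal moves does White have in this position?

White to move; king on h8.
In check: yes, from the black rook on g8.
Legal moves: Kxg8, Kh7.
Count: 2.

2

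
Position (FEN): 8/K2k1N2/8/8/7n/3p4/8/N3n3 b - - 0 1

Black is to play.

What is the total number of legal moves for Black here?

14

Black to move; king on d7.
In check: no.
Legal moves: Ke8, Kc8, Ke7, Kc7, Ke6, Kc6, Ng6, Nf5, Nhf3, Nhg2, Nef3, Neg2, Nc2, d2.
Count: 14.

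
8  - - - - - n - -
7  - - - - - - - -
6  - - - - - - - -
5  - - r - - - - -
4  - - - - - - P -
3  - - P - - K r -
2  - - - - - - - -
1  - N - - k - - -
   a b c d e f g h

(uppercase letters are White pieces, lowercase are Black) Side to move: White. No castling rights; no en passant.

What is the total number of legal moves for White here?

White to move; king on f3.
In check: yes, from the black rook on g3.
Legal moves: Kf4, Ke4, Kxg3.
Count: 3.

3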